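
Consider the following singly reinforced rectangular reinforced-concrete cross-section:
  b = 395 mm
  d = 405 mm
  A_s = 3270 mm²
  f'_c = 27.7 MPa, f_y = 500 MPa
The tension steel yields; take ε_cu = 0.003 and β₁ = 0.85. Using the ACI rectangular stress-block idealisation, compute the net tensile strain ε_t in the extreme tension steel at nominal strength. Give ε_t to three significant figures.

ε_t ≈ 0.00287

a = A_s f_y/(0.85 f'_c b) = 175.80 mm.
β₁ = 0.85, so c = a/β₁ = 175.80/0.85 = 206.82 mm.
From the linear strain diagram with ε_cu = 0.003: ε_t = 0.003 (d − c)/c = 0.003 × (405 − 206.82)/206.82 = 0.00287.
ε_t < 0.004 — the section is over-reinforced for flexure under ACI limits.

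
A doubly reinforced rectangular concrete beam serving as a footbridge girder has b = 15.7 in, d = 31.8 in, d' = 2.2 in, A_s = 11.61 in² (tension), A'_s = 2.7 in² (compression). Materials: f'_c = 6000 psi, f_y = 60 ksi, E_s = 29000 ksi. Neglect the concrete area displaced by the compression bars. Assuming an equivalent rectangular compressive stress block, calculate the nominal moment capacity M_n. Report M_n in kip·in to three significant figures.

Assume both steels yield.
a = (A_s − A'_s) f_y/(0.85 f'_c b) = (11.61 − 2.7) × 60/(0.85 × 6 × 15.7) = 6.677 in.
c = a/β₁ = 6.677/0.75 = 8.903 in; ε'_s = 0.003(c − d')/c = 0.0023 ≥ ε_y = 0.0021, so the compression steel yields.
M_n = (A_s − A'_s) f_y (d − a/2) + A'_s f_y (d − d') = 534.6 × (31.8 − 3.3385) + 162 × (31.8 − 2.2) = 15215.5 + 4795.2 = 20010.7 kip·in.

M_n ≈ 20000 kip·in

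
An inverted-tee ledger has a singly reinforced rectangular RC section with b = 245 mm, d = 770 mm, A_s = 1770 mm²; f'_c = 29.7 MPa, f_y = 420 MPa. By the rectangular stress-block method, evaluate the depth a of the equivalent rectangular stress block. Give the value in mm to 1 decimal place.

a ≈ 120.2 mm

T = A_s f_y = 1770 × 420 = 743400 N = 743.4 kN.
Setting C = 0.85 f'_c a b equal to T: a = 743400/(0.85 × 29.7 × 245) = 120.2 mm.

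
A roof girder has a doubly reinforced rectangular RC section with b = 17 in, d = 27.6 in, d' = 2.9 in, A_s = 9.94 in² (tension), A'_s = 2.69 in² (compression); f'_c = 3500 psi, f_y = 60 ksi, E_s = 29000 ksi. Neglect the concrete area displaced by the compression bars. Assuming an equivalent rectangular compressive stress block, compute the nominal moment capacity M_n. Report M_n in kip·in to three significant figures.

Assume both steels yield.
a = (A_s − A'_s) f_y/(0.85 f'_c b) = (9.94 − 2.69) × 60/(0.85 × 3.5 × 17) = 8.601 in.
c = a/β₁ = 8.601/0.85 = 10.119 in; ε'_s = 0.003(c − d')/c = 0.0021 ≥ ε_y = 0.0021, so the compression steel yields.
M_n = (A_s − A'_s) f_y (d − a/2) + A'_s f_y (d − d') = 435 × (27.6 − 4.3005) + 161.4 × (27.6 − 2.9) = 10135.3 + 3986.6 = 14121.9 kip·in.

M_n ≈ 14100 kip·in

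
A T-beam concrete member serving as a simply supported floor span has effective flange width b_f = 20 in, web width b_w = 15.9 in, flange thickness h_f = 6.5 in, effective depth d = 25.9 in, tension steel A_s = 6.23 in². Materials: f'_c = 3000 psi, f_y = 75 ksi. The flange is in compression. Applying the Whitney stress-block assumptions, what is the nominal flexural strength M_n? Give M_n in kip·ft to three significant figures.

M_n ≈ 826 kip·ft

Tension: T = A_s f_y = 6.23 × 75 = 467.25 kips.
Try a within the flange: a = T/(0.85 f'_c b_f) = 467.25/(0.85 × 3 × 20) = 9.162 in.
a = 9.162 > h_f = 6.5 in: the block extends into the web. Split into flange-overhang and web parts.
C_f = 0.85 f'_c (b_f − b_w) h_f = 0.85 × 3 × (20 − 15.9) × 6.5 = 68.0 kips.
Remaining web compression depth: a_w = (T − C_f)/(0.85 f'_c b_w) = (467.25 − 68.0)/(0.85 × 3 × 15.9) = 9.847 in.
M_n = C_f(d − h_f/2) + (T − C_f)(d − a_w/2) = 68.0 × (25.9 − 3.25) + 399.25 × (25.9 − 4.9235) = 1540.2 + 8374.9 = 9915.1 kip·in.
M_n = 9915.1/12 = 826.26 kip·ft.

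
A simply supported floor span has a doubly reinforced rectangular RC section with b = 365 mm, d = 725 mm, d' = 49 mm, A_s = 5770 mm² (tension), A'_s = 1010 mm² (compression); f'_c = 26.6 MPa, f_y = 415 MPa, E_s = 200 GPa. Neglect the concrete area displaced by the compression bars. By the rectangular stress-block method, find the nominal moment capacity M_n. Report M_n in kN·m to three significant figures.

Assume both tension and compression steel yield.
Net tension couple steel: A_s − A'_s = 4760 mm².
a = (A_s − A'_s) f_y / (0.85 f'_c b) = 1975400/(0.85 × 26.6 × 365) = 239.37 mm.
c = a/β₁ = 239.37/0.85 = 281.61 mm; ε'_s = 0.003(c − d')/c = 0.0025 ≥ f_y/E_s = 0.0021, so compression steel does yield.
M_n = (A_s − A'_s) f_y (d − a/2) + A'_s f_y (d − d') = [1975400 × (725 − 119.685) + 419150 × (725 − 49)] × 10⁻⁶ = 1195.74 + 283.35 = 1479.09 kN·m.

M_n ≈ 1480 kN·m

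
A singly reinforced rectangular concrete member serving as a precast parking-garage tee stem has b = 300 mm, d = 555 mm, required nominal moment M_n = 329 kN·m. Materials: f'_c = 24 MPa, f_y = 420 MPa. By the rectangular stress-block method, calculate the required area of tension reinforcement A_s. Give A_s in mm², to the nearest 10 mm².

A_s ≈ 1560 mm²

With M_n = 0.85 f'_c a b (d − a/2), solve the quadratic for a:
a = d − √(d² − 2M_n/(0.85 f'_c b)) = 555 − √(555² − 2 × 329×10⁶/(0.85 × 24 × 300)) = 107.22 mm.
A_s = 0.85 f'_c a b / f_y = 0.85 × 24 × 107.22 × 300 / 420 = 1562.3 mm².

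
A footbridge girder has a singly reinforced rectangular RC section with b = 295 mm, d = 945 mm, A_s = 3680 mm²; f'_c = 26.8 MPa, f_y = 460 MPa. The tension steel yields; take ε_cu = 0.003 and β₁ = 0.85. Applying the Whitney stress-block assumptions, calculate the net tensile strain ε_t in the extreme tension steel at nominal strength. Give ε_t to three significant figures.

a = A_s f_y/(0.85 f'_c b) = 251.90 mm.
β₁ = 0.85, so c = a/β₁ = 251.90/0.85 = 296.35 mm.
From the linear strain diagram with ε_cu = 0.003: ε_t = 0.003 (d − c)/c = 0.003 × (945 − 296.35)/296.35 = 0.00657.
Since ε_t ≥ 0.005, the section is tension-controlled.

ε_t ≈ 0.00657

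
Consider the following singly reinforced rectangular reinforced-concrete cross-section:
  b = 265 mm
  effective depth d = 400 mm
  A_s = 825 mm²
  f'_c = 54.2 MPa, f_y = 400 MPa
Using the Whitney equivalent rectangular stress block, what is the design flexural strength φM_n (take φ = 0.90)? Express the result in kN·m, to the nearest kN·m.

T = A_s f_y = 825 × 400 = 330000 N = 330 kN.
From C = T: a = T/(0.85 f'_c b) = 330000/(0.85 × 54.2 × 265) = 27.03 mm.
M_n = T(d − a/2) = 330 kN × (400 − 13.515) mm = 127.54 kN·m.
φM_n = 0.90 × 127.54 = 114.79 kN·m.

φM_n ≈ 115 kN·m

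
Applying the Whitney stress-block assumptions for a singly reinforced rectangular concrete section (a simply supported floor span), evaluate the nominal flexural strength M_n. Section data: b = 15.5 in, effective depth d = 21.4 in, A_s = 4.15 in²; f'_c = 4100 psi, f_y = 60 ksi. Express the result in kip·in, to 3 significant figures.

M_n ≈ 4750 kip·in

T = A_s f_y = 4.15 × 60 = 249 kips.
a = T/(0.85 f'_c b) = 249/(0.85 × 4.1 × 15.5) = 4.610 in.
M_n = T(d − a/2) = 249 × (21.4 − 2.305) = 4754.7 kip·in.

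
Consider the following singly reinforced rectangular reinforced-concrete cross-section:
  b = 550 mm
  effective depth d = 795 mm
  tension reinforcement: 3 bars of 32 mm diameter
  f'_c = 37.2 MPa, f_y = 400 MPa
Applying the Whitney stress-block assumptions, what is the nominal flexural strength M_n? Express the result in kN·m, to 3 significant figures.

M_n ≈ 740 kN·m

A_s = 3 × 804 = 2412 mm².
T = A_s f_y = 2412 × 400 = 964800 N = 964.8 kN.
From C = T: a = T/(0.85 f'_c b) = 964800/(0.85 × 37.2 × 550) = 55.48 mm.
M_n = T(d − a/2) = 964.8 kN × (795 − 27.74) mm = 740.25 kN·m.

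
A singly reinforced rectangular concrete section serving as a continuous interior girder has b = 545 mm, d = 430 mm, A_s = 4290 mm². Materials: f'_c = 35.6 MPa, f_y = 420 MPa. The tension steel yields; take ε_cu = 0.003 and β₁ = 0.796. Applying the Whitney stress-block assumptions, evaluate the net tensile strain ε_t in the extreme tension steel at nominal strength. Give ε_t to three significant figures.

a = A_s f_y/(0.85 f'_c b) = 109.25 mm.
β₁ = 0.796, so c = a/β₁ = 109.25/0.796 = 137.25 mm.
From the linear strain diagram with ε_cu = 0.003: ε_t = 0.003 (d − c)/c = 0.003 × (430 − 137.25)/137.25 = 0.00640.
Since ε_t ≥ 0.005, the section is tension-controlled.

ε_t ≈ 0.00640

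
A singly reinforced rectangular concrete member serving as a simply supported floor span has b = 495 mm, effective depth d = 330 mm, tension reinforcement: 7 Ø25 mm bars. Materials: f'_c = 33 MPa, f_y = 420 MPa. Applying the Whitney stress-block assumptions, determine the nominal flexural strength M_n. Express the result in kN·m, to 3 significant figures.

A_s = 7 × 491 = 3437 mm².
T = A_s f_y = 3437 × 420 = 1443540 N = 1443.54 kN.
From C = T: a = T/(0.85 f'_c b) = 1443540/(0.85 × 33 × 495) = 103.97 mm.
M_n = T(d − a/2) = 1443.54 kN × (330 − 51.985) mm = 401.33 kN·m.

M_n ≈ 401 kN·m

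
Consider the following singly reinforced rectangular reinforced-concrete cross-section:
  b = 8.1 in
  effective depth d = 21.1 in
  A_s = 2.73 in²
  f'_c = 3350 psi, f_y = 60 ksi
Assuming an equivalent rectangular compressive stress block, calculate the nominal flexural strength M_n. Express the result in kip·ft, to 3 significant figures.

M_n ≈ 240 kip·ft

T = A_s f_y = 2.73 × 60 = 163.8 kips.
a = T/(0.85 f'_c b) = 163.8/(0.85 × 3.35 × 8.1) = 7.102 in.
M_n = T(d − a/2) = 163.8 × (21.1 − 3.551) = 2874.5 kip·in = 2874.5/12 = 239.54 kip·ft.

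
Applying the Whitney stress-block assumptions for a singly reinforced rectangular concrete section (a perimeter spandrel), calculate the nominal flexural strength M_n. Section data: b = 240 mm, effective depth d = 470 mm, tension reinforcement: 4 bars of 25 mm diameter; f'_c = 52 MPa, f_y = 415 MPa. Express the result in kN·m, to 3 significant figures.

A_s = 4 × 491 = 1964 mm².
T = A_s f_y = 1964 × 415 = 815060 N = 815.06 kN.
From C = T: a = T/(0.85 f'_c b) = 815060/(0.85 × 52 × 240) = 76.83 mm.
M_n = T(d − a/2) = 815.06 kN × (470 − 38.415) mm = 351.77 kN·m.

M_n ≈ 352 kN·m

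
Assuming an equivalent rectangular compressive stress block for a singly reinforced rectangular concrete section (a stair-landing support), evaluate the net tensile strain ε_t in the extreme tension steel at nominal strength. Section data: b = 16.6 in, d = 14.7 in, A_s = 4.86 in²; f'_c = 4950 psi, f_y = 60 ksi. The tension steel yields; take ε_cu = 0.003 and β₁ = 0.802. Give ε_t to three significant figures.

ε_t ≈ 0.00547

a = A_s f_y/(0.85 f'_c b) = 4.175 in.
β₁ = 0.802, so c = a/β₁ = 4.175/0.802 = 5.206 in.
From the linear strain diagram with ε_cu = 0.003: ε_t = 0.003 (d − c)/c = 0.003 × (14.7 − 5.206)/5.206 = 0.00547.
Since ε_t ≥ 0.005, the section is tension-controlled.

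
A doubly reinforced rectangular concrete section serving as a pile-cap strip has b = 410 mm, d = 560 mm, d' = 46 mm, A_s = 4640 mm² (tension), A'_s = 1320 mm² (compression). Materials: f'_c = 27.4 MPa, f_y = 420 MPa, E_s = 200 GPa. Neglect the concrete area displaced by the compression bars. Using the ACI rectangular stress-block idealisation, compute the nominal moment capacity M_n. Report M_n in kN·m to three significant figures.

Assume both tension and compression steel yield.
Net tension couple steel: A_s − A'_s = 3320 mm².
a = (A_s − A'_s) f_y / (0.85 f'_c b) = 1394400/(0.85 × 27.4 × 410) = 146.03 mm.
c = a/β₁ = 146.03/0.85 = 171.80 mm; ε'_s = 0.003(c − d')/c = 0.0022 ≥ f_y/E_s = 0.0021, so compression steel does yield.
M_n = (A_s − A'_s) f_y (d − a/2) + A'_s f_y (d − d') = [1394400 × (560 − 73.015) + 554400 × (560 − 46)] × 10⁻⁶ = 679.05 + 284.96 = 964.01 kN·m.

M_n ≈ 964 kN·m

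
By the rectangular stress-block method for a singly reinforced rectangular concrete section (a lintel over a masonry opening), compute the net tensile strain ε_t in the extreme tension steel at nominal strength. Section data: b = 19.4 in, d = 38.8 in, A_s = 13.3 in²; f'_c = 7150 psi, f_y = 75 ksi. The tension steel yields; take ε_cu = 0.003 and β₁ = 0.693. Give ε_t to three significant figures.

ε_t ≈ 0.00653

a = A_s f_y/(0.85 f'_c b) = 8.460 in.
β₁ = 0.693, so c = a/β₁ = 8.460/0.693 = 12.208 in.
From the linear strain diagram with ε_cu = 0.003: ε_t = 0.003 (d − c)/c = 0.003 × (38.8 − 12.208)/12.208 = 0.00653.
Since ε_t ≥ 0.005, the section is tension-controlled.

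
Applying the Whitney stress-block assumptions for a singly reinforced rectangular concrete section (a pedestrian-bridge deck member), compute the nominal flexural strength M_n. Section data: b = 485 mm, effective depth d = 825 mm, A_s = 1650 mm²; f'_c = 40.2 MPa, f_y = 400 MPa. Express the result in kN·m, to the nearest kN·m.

T = A_s f_y = 1650 × 400 = 660000 N = 660 kN.
From C = T: a = T/(0.85 f'_c b) = 660000/(0.85 × 40.2 × 485) = 39.83 mm.
M_n = T(d − a/2) = 660 kN × (825 − 19.915) mm = 531.36 kN·m.

M_n ≈ 531 kN·m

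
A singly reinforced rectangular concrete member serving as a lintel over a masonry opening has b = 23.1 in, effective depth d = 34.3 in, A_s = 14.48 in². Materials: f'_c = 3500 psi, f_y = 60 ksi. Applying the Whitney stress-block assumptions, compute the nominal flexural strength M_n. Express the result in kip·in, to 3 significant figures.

M_n ≈ 24300 kip·in

T = A_s f_y = 14.48 × 60 = 868.8 kips.
a = T/(0.85 f'_c b) = 868.8/(0.85 × 3.5 × 23.1) = 12.642 in.
M_n = T(d − a/2) = 868.8 × (34.3 − 6.321) = 24308.2 kip·in.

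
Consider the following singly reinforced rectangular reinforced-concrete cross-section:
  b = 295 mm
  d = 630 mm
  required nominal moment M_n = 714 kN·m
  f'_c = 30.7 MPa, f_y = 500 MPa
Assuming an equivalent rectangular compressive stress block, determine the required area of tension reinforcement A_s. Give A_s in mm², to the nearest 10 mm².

A_s ≈ 2620 mm²

With M_n = 0.85 f'_c a b (d − a/2), solve the quadratic for a:
a = d − √(d² − 2M_n/(0.85 f'_c b)) = 630 − √(630² − 2 × 714×10⁶/(0.85 × 30.7 × 295)) = 170.22 mm.
A_s = 0.85 f'_c a b / f_y = 0.85 × 30.7 × 170.22 × 295 / 500 = 2620.7 mm².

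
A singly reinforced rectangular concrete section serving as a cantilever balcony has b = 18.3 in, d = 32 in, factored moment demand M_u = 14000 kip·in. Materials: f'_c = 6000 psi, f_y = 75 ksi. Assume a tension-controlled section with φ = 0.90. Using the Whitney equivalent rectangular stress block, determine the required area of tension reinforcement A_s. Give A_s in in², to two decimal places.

A_s ≈ 7.12 in²

M_n = M_u/φ = 14000/0.90 = 15555.6 kip·in.
From M_n = 0.85 f'_c a b (d − a/2):
a = d − √(d² − 2M_n/(0.85 f'_c b)) = 32 − √(32² − 2 × 15555.6/(0.85 × 6 × 18.3)) = 5.720 in.
A_s = 0.85 f'_c a b / f_y = 0.85 × 6 × 5.720 × 18.3 / 75 = 7.118 in².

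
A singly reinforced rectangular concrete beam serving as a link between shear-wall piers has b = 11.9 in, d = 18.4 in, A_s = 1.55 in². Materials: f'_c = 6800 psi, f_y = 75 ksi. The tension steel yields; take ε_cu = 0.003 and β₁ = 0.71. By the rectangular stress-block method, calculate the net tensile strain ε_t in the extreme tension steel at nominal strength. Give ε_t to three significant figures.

a = A_s f_y/(0.85 f'_c b) = 1.690 in.
β₁ = 0.71, so c = a/β₁ = 1.690/0.71 = 2.380 in.
From the linear strain diagram with ε_cu = 0.003: ε_t = 0.003 (d − c)/c = 0.003 × (18.4 − 2.380)/2.380 = 0.0202.
Since ε_t ≥ 0.005, the section is tension-controlled.

ε_t ≈ 0.0202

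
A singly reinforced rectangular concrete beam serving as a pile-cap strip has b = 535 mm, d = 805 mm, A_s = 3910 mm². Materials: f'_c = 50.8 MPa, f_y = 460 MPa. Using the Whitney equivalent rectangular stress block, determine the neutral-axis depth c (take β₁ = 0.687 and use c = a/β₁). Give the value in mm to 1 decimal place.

T = A_s f_y = 3910 × 460 = 1798600 N = 1798.6 kN.
Setting C = 0.85 f'_c a b equal to T: a = 1798600/(0.85 × 50.8 × 535) = 77.857 mm.
With β₁ = 0.687, c = a/β₁ = 77.857/0.687 = 113.3 mm.

c ≈ 113.3 mm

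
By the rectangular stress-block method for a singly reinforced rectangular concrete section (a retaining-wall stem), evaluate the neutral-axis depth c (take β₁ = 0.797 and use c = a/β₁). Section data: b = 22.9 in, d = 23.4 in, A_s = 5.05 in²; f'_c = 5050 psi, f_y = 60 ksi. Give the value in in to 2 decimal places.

T = A_s f_y = 5.05 × 60 = 303 kips.
a = T/(0.85 f'_c b) = 303/(0.85 × 5.05 × 22.9) = 3.0825 in.
With β₁ = 0.797, c = a/β₁ = 3.0825/0.797 = 3.87 in.

c ≈ 3.87 in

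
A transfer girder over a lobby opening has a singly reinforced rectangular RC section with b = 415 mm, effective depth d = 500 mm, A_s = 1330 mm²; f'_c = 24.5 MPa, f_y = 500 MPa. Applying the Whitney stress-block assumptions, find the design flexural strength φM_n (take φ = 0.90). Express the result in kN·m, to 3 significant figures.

T = A_s f_y = 1330 × 500 = 665000 N = 665 kN.
From C = T: a = T/(0.85 f'_c b) = 665000/(0.85 × 24.5 × 415) = 76.95 mm.
M_n = T(d − a/2) = 665 kN × (500 − 38.475) mm = 306.91 kN·m.
φM_n = 0.90 × 306.91 = 276.22 kN·m.

φM_n ≈ 276 kN·m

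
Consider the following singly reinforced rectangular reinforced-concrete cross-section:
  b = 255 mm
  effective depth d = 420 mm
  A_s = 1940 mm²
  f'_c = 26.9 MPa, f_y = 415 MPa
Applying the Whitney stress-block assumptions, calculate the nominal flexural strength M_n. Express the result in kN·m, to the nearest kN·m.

T = A_s f_y = 1940 × 415 = 805100 N = 805.1 kN.
From C = T: a = T/(0.85 f'_c b) = 805100/(0.85 × 26.9 × 255) = 138.08 mm.
M_n = T(d − a/2) = 805.1 kN × (420 − 69.04) mm = 282.56 kN·m.

M_n ≈ 283 kN·m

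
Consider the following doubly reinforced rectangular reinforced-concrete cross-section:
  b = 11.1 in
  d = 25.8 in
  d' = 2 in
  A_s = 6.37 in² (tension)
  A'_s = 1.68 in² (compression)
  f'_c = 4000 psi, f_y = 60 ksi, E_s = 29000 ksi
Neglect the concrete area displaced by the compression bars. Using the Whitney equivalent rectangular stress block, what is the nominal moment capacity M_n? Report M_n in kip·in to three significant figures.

Assume both steels yield.
a = (A_s − A'_s) f_y/(0.85 f'_c b) = (6.37 − 1.68) × 60/(0.85 × 4 × 11.1) = 7.456 in.
c = a/β₁ = 7.456/0.85 = 8.772 in; ε'_s = 0.003(c − d')/c = 0.0023 ≥ ε_y = 0.0021, so the compression steel yields.
M_n = (A_s − A'_s) f_y (d − a/2) + A'_s f_y (d − d') = 281.4 × (25.8 − 3.728) + 100.8 × (25.8 − 2) = 6211.1 + 2399.0 = 8610.1 kip·in.

M_n ≈ 8610 kip·in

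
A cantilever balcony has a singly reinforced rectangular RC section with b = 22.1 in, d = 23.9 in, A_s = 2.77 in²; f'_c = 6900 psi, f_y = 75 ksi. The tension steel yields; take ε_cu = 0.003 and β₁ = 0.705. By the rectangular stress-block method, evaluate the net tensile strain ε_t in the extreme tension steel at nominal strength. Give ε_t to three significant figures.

ε_t ≈ 0.0285

a = A_s f_y/(0.85 f'_c b) = 1.603 in.
β₁ = 0.705, so c = a/β₁ = 1.603/0.705 = 2.274 in.
From the linear strain diagram with ε_cu = 0.003: ε_t = 0.003 (d − c)/c = 0.003 × (23.9 − 2.274)/2.274 = 0.0285.
Since ε_t ≥ 0.005, the section is tension-controlled.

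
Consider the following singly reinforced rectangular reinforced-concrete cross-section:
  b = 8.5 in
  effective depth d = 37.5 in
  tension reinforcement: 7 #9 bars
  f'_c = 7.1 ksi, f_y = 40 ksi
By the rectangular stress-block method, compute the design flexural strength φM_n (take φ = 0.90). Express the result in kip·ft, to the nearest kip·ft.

φM_n ≈ 730 kip·ft

A_s = 7 × 1 = 7 in².
T = A_s f_y = 7 × 40 = 280 kips.
a = T/(0.85 f'_c b) = 280/(0.85 × 7.1 × 8.5) = 5.458 in.
M_n = T(d − a/2) = 280 × (37.5 − 2.729) = 9735.9 kip·in = 9735.9/12 = 811.33 kip·ft.
φM_n = 0.90 × 811.33 = 730.20 kip·ft.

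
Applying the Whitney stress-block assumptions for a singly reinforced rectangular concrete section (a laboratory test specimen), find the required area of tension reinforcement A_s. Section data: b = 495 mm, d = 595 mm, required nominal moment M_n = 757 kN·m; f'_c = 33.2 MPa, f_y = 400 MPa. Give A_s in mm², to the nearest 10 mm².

A_s ≈ 3470 mm²

With M_n = 0.85 f'_c a b (d − a/2), solve the quadratic for a:
a = d − √(d² − 2M_n/(0.85 f'_c b)) = 595 − √(595² − 2 × 757×10⁶/(0.85 × 33.2 × 495)) = 99.38 mm.
A_s = 0.85 f'_c a b / f_y = 0.85 × 33.2 × 99.38 × 495 / 400 = 3470.6 mm².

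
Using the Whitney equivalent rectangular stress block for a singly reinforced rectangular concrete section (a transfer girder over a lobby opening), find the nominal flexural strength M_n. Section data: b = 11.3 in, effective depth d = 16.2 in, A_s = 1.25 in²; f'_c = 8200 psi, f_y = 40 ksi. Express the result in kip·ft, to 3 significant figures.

M_n ≈ 66.2 kip·ft

T = A_s f_y = 1.25 × 40 = 50 kips.
a = T/(0.85 f'_c b) = 50/(0.85 × 8.2 × 11.3) = 0.635 in.
M_n = T(d − a/2) = 50 × (16.2 − 0.3175) = 794.1 kip·in = 794.1/12 = 66.18 kip·ft.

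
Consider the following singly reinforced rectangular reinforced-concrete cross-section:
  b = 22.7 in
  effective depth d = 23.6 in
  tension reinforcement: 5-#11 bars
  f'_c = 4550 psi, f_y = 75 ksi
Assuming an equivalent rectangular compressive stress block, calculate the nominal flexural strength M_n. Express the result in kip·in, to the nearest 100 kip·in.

A_s = 5 × 1.56 = 7.8 in².
T = A_s f_y = 7.8 × 75 = 585 kips.
a = T/(0.85 f'_c b) = 585/(0.85 × 4.55 × 22.7) = 6.663 in.
M_n = T(d − a/2) = 585 × (23.6 − 3.3315) = 11857.1 kip·in.

M_n ≈ 11900 kip·in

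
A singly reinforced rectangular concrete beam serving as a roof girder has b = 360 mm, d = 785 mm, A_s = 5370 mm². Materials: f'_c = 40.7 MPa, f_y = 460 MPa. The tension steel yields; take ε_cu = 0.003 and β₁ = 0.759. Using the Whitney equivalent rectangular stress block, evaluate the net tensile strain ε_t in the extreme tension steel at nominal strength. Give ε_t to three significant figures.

ε_t ≈ 0.00601

a = A_s f_y/(0.85 f'_c b) = 198.34 mm.
β₁ = 0.759, so c = a/β₁ = 198.34/0.759 = 261.32 mm.
From the linear strain diagram with ε_cu = 0.003: ε_t = 0.003 (d − c)/c = 0.003 × (785 − 261.32)/261.32 = 0.00601.
Since ε_t ≥ 0.005, the section is tension-controlled.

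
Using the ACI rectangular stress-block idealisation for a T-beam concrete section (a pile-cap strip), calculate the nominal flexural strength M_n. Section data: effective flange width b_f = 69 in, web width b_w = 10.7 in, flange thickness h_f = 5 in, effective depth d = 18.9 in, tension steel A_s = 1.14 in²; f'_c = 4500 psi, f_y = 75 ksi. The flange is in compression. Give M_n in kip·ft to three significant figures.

M_n ≈ 134 kip·ft

Tension: T = A_s f_y = 1.14 × 75 = 85.5 kips.
Try a within the flange: a = T/(0.85 f'_c b_f) = 85.5/(0.85 × 4.5 × 69) = 0.324 in.
Since a = 0.324 ≤ h_f = 5 in, the stress block lies entirely in the flange; analyse as a rectangular beam of width b_f.
M_n = T(d − a/2) = 85.5 × (18.9 − 0.162) = 1602.1 kip·in.
M_n = 1602.1/12 = 133.51 kip·ft.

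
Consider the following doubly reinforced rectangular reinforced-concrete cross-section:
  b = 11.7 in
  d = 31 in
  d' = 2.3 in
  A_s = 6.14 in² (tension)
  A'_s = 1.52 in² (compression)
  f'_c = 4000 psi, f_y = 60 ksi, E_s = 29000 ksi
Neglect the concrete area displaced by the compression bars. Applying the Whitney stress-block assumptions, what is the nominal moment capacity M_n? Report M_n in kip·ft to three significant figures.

Assume both steels yield.
a = (A_s − A'_s) f_y/(0.85 f'_c b) = (6.14 − 1.52) × 60/(0.85 × 4 × 11.7) = 6.968 in.
c = a/β₁ = 6.968/0.85 = 8.198 in; ε'_s = 0.003(c − d')/c = 0.0022 ≥ ε_y = 0.0021, so the compression steel yields.
M_n = (A_s − A'_s) f_y (d − a/2) + A'_s f_y (d − d') = 277.2 × (31 − 3.484) + 91.2 × (31 − 2.3) = 7627.4 + 2617.4 = 10244.8 kip·in = 10244.8/12 = 853.73 kip·ft.

M_n ≈ 854 kip·ft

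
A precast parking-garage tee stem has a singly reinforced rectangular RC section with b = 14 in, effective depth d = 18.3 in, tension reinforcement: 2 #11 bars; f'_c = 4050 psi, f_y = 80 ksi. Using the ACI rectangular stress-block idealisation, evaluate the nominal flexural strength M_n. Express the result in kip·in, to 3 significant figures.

M_n ≈ 3920 kip·in

A_s = 2 × 1.56 = 3.12 in².
T = A_s f_y = 3.12 × 80 = 249.6 kips.
a = T/(0.85 f'_c b) = 249.6/(0.85 × 4.05 × 14) = 5.179 in.
M_n = T(d − a/2) = 249.6 × (18.3 − 2.5895) = 3921.3 kip·in.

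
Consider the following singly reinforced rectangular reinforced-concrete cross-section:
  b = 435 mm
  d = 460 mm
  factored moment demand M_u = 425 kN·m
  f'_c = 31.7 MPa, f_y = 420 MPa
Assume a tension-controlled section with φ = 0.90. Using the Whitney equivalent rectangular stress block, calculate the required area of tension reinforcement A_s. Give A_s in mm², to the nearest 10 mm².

A_s ≈ 2740 mm²

M_n = M_u/φ = 425/0.90 = 472.222 kN·m.
With M_n = 0.85 f'_c a b (d − a/2), solve the quadratic for a:
a = d − √(d² − 2M_n/(0.85 f'_c b)) = 460 − √(460² − 2 × 472.222×10⁶/(0.85 × 31.7 × 435)) = 98.03 mm.
A_s = 0.85 f'_c a b / f_y = 0.85 × 31.7 × 98.03 × 435 / 420 = 2735.8 mm².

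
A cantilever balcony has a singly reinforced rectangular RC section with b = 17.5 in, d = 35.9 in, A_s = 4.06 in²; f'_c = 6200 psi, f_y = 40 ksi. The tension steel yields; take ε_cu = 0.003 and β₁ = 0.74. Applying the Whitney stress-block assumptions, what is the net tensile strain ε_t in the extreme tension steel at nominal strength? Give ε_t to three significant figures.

a = A_s f_y/(0.85 f'_c b) = 1.761 in.
β₁ = 0.74, so c = a/β₁ = 1.761/0.74 = 2.380 in.
From the linear strain diagram with ε_cu = 0.003: ε_t = 0.003 (d − c)/c = 0.003 × (35.9 − 2.380)/2.380 = 0.0423.
Since ε_t ≥ 0.005, the section is tension-controlled.

ε_t ≈ 0.0423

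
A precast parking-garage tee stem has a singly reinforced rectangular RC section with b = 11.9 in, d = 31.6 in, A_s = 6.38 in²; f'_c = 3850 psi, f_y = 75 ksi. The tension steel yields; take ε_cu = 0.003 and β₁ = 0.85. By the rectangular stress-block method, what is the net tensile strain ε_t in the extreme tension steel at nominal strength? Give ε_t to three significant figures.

a = A_s f_y/(0.85 f'_c b) = 12.287 in.
β₁ = 0.85, so c = a/β₁ = 12.287/0.85 = 14.455 in.
From the linear strain diagram with ε_cu = 0.003: ε_t = 0.003 (d − c)/c = 0.003 × (31.6 − 14.455)/14.455 = 0.00356.
ε_t < 0.004 — the section is over-reinforced for flexure under ACI limits.

ε_t ≈ 0.00356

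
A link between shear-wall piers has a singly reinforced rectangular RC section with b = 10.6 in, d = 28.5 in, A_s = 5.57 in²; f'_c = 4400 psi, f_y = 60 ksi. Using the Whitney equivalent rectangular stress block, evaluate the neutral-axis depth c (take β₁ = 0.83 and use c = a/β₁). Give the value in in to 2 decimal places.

c ≈ 10.16 in

T = A_s f_y = 5.57 × 60 = 334.2 kips.
a = T/(0.85 f'_c b) = 334.2/(0.85 × 4.4 × 10.6) = 8.4300 in.
With β₁ = 0.83, c = a/β₁ = 8.4300/0.83 = 10.16 in.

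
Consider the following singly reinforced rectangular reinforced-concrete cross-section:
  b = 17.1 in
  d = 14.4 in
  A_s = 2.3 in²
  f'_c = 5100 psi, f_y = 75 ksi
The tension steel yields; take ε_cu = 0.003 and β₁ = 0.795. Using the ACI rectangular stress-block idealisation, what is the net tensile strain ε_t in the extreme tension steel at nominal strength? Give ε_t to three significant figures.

ε_t ≈ 0.0118

a = A_s f_y/(0.85 f'_c b) = 2.327 in.
β₁ = 0.795, so c = a/β₁ = 2.327/0.795 = 2.927 in.
From the linear strain diagram with ε_cu = 0.003: ε_t = 0.003 (d − c)/c = 0.003 × (14.4 − 2.927)/2.927 = 0.0118.
Since ε_t ≥ 0.005, the section is tension-controlled.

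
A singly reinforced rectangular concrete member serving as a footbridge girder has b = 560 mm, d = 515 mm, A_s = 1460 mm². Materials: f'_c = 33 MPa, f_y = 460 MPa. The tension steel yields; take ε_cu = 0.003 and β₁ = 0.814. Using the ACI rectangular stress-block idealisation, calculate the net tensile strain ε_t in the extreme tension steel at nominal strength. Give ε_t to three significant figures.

ε_t ≈ 0.0264

a = A_s f_y/(0.85 f'_c b) = 42.76 mm.
β₁ = 0.814, so c = a/β₁ = 42.76/0.814 = 52.53 mm.
From the linear strain diagram with ε_cu = 0.003: ε_t = 0.003 (d − c)/c = 0.003 × (515 − 52.53)/52.53 = 0.0264.
Since ε_t ≥ 0.005, the section is tension-controlled.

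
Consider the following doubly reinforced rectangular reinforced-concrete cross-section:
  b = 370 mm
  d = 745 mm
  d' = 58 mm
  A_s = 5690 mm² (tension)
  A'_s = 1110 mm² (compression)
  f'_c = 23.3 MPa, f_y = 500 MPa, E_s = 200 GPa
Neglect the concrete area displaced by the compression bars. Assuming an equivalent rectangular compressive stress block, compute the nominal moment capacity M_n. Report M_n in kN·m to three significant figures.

Assume both tension and compression steel yield.
Net tension couple steel: A_s − A'_s = 4580 mm².
a = (A_s − A'_s) f_y / (0.85 f'_c b) = 2290000/(0.85 × 23.3 × 370) = 312.51 mm.
c = a/β₁ = 312.51/0.85 = 367.66 mm; ε'_s = 0.003(c − d')/c = 0.0025 ≥ f_y/E_s = 0.0025, so compression steel does yield.
M_n = (A_s − A'_s) f_y (d − a/2) + A'_s f_y (d − d') = [2290000 × (745 − 156.255) + 555000 × (745 − 58)] × 10⁻⁶ = 1348.23 + 381.29 = 1729.52 kN·m.

M_n ≈ 1730 kN·m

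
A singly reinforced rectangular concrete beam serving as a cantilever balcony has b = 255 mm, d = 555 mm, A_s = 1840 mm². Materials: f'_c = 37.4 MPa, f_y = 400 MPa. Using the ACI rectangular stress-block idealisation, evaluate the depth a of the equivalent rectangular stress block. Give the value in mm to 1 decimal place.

a ≈ 90.8 mm

T = A_s f_y = 1840 × 400 = 736000 N = 736 kN.
Setting C = 0.85 f'_c a b equal to T: a = 736000/(0.85 × 37.4 × 255) = 90.8 mm.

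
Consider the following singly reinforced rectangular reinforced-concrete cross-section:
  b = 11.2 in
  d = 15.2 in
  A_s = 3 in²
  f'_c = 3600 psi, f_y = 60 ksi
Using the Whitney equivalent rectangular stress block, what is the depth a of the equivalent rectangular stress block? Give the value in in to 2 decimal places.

T = A_s f_y = 3 × 60 = 180 kips.
a = T/(0.85 f'_c b) = 180/(0.85 × 3.6 × 11.2) = 5.25 in.

a ≈ 5.25 in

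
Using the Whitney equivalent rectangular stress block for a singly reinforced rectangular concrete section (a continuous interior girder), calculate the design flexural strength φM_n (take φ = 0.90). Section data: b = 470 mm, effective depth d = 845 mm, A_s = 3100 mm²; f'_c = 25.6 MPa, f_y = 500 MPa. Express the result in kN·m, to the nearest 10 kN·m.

T = A_s f_y = 3100 × 500 = 1550000 N = 1550 kN.
From C = T: a = T/(0.85 f'_c b) = 1550000/(0.85 × 25.6 × 470) = 151.56 mm.
M_n = T(d − a/2) = 1550 kN × (845 − 75.78) mm = 1192.29 kN·m.
φM_n = 0.90 × 1192.29 = 1073.06 kN·m.

φM_n ≈ 1070 kN·m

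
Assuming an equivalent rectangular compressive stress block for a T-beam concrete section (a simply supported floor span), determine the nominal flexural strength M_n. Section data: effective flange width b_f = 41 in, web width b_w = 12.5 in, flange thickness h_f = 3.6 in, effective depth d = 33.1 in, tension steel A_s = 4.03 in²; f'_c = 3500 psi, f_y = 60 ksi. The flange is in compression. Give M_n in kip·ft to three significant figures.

M_n ≈ 647 kip·ft

Tension: T = A_s f_y = 4.03 × 60 = 241.8 kips.
Try a within the flange: a = T/(0.85 f'_c b_f) = 241.8/(0.85 × 3.5 × 41) = 1.982 in.
Since a = 1.982 ≤ h_f = 3.6 in, the stress block lies entirely in the flange; analyse as a rectangular beam of width b_f.
M_n = T(d − a/2) = 241.8 × (33.1 − 0.991) = 7764.0 kip·in.
M_n = 7764.0/12 = 647.00 kip·ft.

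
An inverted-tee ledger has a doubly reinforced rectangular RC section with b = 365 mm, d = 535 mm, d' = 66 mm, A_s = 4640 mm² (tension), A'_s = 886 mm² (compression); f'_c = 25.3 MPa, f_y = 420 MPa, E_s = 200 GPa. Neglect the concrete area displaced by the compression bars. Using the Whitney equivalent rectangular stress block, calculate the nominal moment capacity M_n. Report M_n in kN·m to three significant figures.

M_n ≈ 860 kN·m

Assume both tension and compression steel yield.
Net tension couple steel: A_s − A'_s = 3754 mm².
a = (A_s − A'_s) f_y / (0.85 f'_c b) = 1576680/(0.85 × 25.3 × 365) = 200.87 mm.
c = a/β₁ = 200.87/0.85 = 236.32 mm; ε'_s = 0.003(c − d')/c = 0.0022 ≥ f_y/E_s = 0.0021, so compression steel does yield.
M_n = (A_s − A'_s) f_y (d − a/2) + A'_s f_y (d − d') = [1576680 × (535 − 100.435) + 372120 × (535 − 66)] × 10⁻⁶ = 685.17 + 174.52 = 859.69 kN·m.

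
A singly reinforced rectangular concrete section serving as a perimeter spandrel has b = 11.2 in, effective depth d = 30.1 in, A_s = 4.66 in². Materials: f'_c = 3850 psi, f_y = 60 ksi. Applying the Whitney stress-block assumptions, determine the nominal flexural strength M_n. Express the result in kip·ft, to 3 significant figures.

M_n ≈ 612 kip·ft

T = A_s f_y = 4.66 × 60 = 279.6 kips.
a = T/(0.85 f'_c b) = 279.6/(0.85 × 3.85 × 11.2) = 7.629 in.
M_n = T(d − a/2) = 279.6 × (30.1 − 3.8145) = 7349.4 kip·in = 7349.4/12 = 612.45 kip·ft.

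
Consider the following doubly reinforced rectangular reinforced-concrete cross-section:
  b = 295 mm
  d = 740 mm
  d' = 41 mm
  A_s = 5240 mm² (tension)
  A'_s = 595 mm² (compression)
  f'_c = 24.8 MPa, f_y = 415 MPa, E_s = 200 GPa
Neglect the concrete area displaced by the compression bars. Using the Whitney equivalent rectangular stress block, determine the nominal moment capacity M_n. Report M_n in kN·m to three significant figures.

M_n ≈ 1300 kN·m

Assume both tension and compression steel yield.
Net tension couple steel: A_s − A'_s = 4645 mm².
a = (A_s − A'_s) f_y / (0.85 f'_c b) = 1927675/(0.85 × 24.8 × 295) = 309.99 mm.
c = a/β₁ = 309.99/0.85 = 364.69 mm; ε'_s = 0.003(c − d')/c = 0.0027 ≥ f_y/E_s = 0.0021, so compression steel does yield.
M_n = (A_s − A'_s) f_y (d − a/2) + A'_s f_y (d − d') = [1927675 × (740 − 154.995) + 246925 × (740 − 41)] × 10⁻⁶ = 1127.70 + 172.60 = 1300.30 kN·m.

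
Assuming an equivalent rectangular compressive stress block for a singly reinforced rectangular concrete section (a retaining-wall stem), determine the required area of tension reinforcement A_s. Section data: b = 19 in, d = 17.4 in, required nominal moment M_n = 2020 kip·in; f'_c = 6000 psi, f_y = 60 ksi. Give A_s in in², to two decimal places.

From M_n = 0.85 f'_c a b (d − a/2):
a = d − √(d² − 2M_n/(0.85 f'_c b)) = 17.4 − √(17.4² − 2 × 2020/(0.85 × 6 × 19)) = 1.242 in.
A_s = 0.85 f'_c a b / f_y = 0.85 × 6 × 1.242 × 19 / 60 = 2.006 in².

A_s ≈ 2.01 in²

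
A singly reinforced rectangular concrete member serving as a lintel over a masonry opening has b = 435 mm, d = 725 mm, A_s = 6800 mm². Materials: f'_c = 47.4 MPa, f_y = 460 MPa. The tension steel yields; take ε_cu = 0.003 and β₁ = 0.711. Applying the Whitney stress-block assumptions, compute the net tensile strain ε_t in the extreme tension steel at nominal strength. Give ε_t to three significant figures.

a = A_s f_y/(0.85 f'_c b) = 178.48 mm.
β₁ = 0.711, so c = a/β₁ = 178.48/0.711 = 251.03 mm.
From the linear strain diagram with ε_cu = 0.003: ε_t = 0.003 (d − c)/c = 0.003 × (725 − 251.03)/251.03 = 0.00566.
Since ε_t ≥ 0.005, the section is tension-controlled.

ε_t ≈ 0.00566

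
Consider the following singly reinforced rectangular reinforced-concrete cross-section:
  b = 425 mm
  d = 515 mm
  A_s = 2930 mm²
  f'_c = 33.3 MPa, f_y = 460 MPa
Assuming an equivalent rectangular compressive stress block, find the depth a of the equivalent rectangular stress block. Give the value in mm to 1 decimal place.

T = A_s f_y = 2930 × 460 = 1347800 N = 1347.8 kN.
Setting C = 0.85 f'_c a b equal to T: a = 1347800/(0.85 × 33.3 × 425) = 112.0 mm.

a ≈ 112.0 mm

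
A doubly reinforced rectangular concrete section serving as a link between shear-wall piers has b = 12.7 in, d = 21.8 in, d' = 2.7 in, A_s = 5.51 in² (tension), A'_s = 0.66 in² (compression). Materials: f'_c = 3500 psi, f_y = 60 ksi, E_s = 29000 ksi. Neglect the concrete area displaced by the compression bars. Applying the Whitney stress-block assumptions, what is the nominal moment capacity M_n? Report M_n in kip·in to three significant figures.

M_n ≈ 5980 kip·in

Assume both steels yield.
a = (A_s − A'_s) f_y/(0.85 f'_c b) = (5.51 − 0.66) × 60/(0.85 × 3.5 × 12.7) = 7.702 in.
c = a/β₁ = 7.702/0.85 = 9.061 in; ε'_s = 0.003(c − d')/c = 0.0021 ≥ ε_y = 0.0021, so the compression steel yields.
M_n = (A_s − A'_s) f_y (d − a/2) + A'_s f_y (d − d') = 291 × (21.8 − 3.851) + 39.6 × (21.8 − 2.7) = 5223.2 + 756.4 = 5979.6 kip·in.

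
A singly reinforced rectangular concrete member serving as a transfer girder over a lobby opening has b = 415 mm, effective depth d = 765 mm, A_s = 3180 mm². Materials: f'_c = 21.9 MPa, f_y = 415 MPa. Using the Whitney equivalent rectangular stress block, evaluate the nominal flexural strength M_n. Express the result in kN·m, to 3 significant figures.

T = A_s f_y = 3180 × 415 = 1319700 N = 1319.7 kN.
From C = T: a = T/(0.85 f'_c b) = 1319700/(0.85 × 21.9 × 415) = 170.83 mm.
M_n = T(d − a/2) = 1319.7 kN × (765 − 85.415) mm = 896.85 kN·m.

M_n ≈ 897 kN·m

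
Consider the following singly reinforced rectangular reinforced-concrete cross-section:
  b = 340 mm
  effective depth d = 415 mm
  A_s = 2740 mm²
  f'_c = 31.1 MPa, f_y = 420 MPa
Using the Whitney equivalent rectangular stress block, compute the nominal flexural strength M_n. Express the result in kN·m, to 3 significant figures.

M_n ≈ 404 kN·m

T = A_s f_y = 2740 × 420 = 1150800 N = 1150.8 kN.
From C = T: a = T/(0.85 f'_c b) = 1150800/(0.85 × 31.1 × 340) = 128.04 mm.
M_n = T(d − a/2) = 1150.8 kN × (415 − 64.02) mm = 403.91 kN·m.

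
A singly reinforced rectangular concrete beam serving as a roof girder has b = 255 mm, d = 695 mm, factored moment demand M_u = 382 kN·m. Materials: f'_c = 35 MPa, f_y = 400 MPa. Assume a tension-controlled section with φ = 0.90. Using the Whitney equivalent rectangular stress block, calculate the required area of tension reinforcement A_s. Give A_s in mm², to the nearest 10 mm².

A_s ≈ 1630 mm²

M_n = M_u/φ = 382/0.90 = 424.444 kN·m.
With M_n = 0.85 f'_c a b (d − a/2), solve the quadratic for a:
a = d − √(d² − 2M_n/(0.85 f'_c b)) = 695 − √(695² − 2 × 424.444×10⁶/(0.85 × 35 × 255)) = 85.80 mm.
A_s = 0.85 f'_c a b / f_y = 0.85 × 35 × 85.80 × 255 / 400 = 1627.3 mm².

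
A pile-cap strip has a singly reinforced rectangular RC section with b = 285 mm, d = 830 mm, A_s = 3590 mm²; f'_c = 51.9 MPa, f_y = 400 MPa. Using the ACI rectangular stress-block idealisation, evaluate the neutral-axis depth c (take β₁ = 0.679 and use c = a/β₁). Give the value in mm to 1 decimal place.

c ≈ 168.2 mm

T = A_s f_y = 3590 × 400 = 1436000 N = 1436 kN.
Setting C = 0.85 f'_c a b equal to T: a = 1436000/(0.85 × 51.9 × 285) = 114.215 mm.
With β₁ = 0.679, c = a/β₁ = 114.215/0.679 = 168.2 mm.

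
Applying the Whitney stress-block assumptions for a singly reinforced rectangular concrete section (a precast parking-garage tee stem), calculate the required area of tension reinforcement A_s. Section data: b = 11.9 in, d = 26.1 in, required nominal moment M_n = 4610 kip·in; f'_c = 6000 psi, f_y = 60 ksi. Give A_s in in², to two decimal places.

From M_n = 0.85 f'_c a b (d − a/2):
a = d − √(d² − 2M_n/(0.85 f'_c b)) = 26.1 − √(26.1² − 2 × 4610/(0.85 × 6 × 11.9)) = 3.094 in.
A_s = 0.85 f'_c a b / f_y = 0.85 × 6 × 3.094 × 11.9 / 60 = 3.130 in².

A_s ≈ 3.13 in²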